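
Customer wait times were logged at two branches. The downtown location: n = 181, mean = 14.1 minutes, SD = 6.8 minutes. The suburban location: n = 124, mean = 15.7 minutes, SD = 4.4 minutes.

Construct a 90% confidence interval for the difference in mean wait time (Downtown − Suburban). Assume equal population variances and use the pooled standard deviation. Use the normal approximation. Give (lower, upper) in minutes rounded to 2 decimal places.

(-2.74, -0.46)

s_p = √[((n₁−1)s₁² + (n₂−1)s₂²)/(n₁+n₂−2)] = √[(180·6.8² + 123·4.4²)/303] = 5.9438.
SE = 5.9438·√(1/181 + 1/124) = 0.6929.
With z* = 1.645, margin = 1.645 × 0.6929 = 1.1398.
x̄₁ − x̄₂ = 14.1 − 15.7 = -1.6000; interval -1.6000 ± 1.1398 = (-2.74, -0.46).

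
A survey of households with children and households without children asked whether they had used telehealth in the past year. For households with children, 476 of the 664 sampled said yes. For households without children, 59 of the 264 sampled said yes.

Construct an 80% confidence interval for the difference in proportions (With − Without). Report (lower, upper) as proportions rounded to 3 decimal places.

p̂₁ = 476/664 = 0.7169 and p̂₂ = 59/264 = 0.2235.
SE₁ = √(p̂₁(1−p̂₁)/n₁) = √(0.7169·0.2831/664) = 0.01748; SE₂ = √(0.2235·0.7765/264) = 0.02564.
Independent samples: SE of the difference = √(SE₁² + SE₂²) = √(0.0003055504 + 0.0006574096) = 0.03103.
z* for 80% confidence is 1.282, so the margin of error is 1.282 × 0.03103 = 0.03978.
Point estimate p̂₁ − p̂₂ = 0.7169 − 0.2235 = 0.4934.
0.4934 ± 0.03978 → (0.454, 0.533).

(0.454, 0.533)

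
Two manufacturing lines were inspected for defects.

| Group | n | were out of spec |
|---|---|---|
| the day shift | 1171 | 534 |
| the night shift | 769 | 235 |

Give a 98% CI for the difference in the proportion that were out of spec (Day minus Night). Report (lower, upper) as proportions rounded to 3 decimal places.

(0.099, 0.202)

First, p̂₁ = 534/1171 = 0.4560; p̂₂ = 235/769 = 0.3056.
The two standard errors are √(0.4560×0.5440/1171) = 0.01455 and √(0.3056×0.6944/769) = 0.01661.
Because the samples are independent, SE_diff = √(0.01455² + 0.01661²) = 0.02208.
Using z* = 2.326 for 98%, ME = 2.326 × 0.02208 = 0.05136.
p̂₁ − p̂₂ = 0.1504; interval 0.1504 ± 0.05136 gives (0.099, 0.202).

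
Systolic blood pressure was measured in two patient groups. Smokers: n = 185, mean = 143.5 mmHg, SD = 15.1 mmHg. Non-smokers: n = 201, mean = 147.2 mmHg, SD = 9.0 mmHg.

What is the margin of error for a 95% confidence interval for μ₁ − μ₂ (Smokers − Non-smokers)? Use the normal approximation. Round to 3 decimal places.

SE₁ = s₁/√n₁ = 15.1/√185 = 1.1102; SE₂ = 9.0/√201 = 0.6348.
Independent samples, unequal variances: SE_diff = √(SE₁² + SE₂²) = √(1.23254404 + 0.40297104) = 1.2789.
z* = 1.960, so margin of error = 1.960 × 1.2789 = 2.5066.

2.507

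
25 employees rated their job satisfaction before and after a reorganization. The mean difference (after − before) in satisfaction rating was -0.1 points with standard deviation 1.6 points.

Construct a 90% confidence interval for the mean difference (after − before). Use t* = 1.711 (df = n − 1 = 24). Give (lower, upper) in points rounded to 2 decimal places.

This is a matched-pairs design, so SE = s_d/√n = 1.6/√25 = 0.3200.
Margin = 1.711 × 0.3200 = 0.5475; the interval is -0.1 ± 0.5475 = (-0.65, 0.45).

(-0.65, 0.45)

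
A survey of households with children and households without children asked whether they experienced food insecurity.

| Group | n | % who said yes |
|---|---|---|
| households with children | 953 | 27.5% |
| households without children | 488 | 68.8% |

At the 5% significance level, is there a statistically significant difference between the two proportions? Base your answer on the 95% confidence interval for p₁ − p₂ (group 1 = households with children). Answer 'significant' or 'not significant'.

significant

Each SE is √(p̂(1−p̂)/n): √(0.2750·0.7250/953) = 0.01446 and √(0.6880·0.3120/488) = 0.02097.
SE(p̂₁ − p̂₂) = √(SE₁² + SE₂²) = √(0.0002090916 + 0.0004397409) = 0.02547, since the two samples are independent.
At 95% confidence z* = 1.960; margin = 1.960 × 0.02547 = 0.04992.
The difference is 0.2750 − 0.6880 = -0.4130, so the interval is -0.4130 ± 0.04992 = (-0.46292, -0.36308).
The interval (-0.46292, -0.36308) does not contain 0, so the difference is significant.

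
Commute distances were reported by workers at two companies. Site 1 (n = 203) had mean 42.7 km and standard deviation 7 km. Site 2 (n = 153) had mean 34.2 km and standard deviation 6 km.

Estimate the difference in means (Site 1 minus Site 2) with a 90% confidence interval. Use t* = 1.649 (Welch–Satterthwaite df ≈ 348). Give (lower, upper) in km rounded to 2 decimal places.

(7.36, 9.64)

Standard errors of each mean: 7/√203 = 0.4913 and 6/√153 = 0.4851.
SE(x̄₁ − x̄₂) = √(0.4913² + 0.4851²) = 0.6904 for independent samples with unequal variances.
With t* = 1.649, the margin is 1.649 × 0.6904 = 1.1385.
x̄₁ − x̄₂ = 42.7 − 34.2 = 8.5000; the interval is 8.5000 ± 1.1385 = (7.36, 9.64).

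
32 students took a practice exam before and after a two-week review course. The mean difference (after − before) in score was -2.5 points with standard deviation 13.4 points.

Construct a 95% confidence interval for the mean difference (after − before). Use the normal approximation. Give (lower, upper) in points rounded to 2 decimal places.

(-7.14, 2.14)

This is a matched-pairs design, so SE = s_d/√n = 13.4/√32 = 2.3688.
Margin = 1.960 × 2.3688 = 4.6428; the interval is -2.5 ± 4.6428 = (-7.14, 2.14).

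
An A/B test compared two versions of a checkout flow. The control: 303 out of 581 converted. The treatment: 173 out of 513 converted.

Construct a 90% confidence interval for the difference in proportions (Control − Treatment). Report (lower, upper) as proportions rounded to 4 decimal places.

(0.1359, 0.2327)

First, p̂₁ = 303/581 = 0.5215; p̂₂ = 173/513 = 0.3372.
The two standard errors are √(0.5215×0.4785/581) = 0.02072 and √(0.3372×0.6628/513) = 0.02087.
Because the samples are independent, SE_diff = √(0.02072² + 0.02087²) = 0.02941.
Using z* = 1.645 for 90%, ME = 1.645 × 0.02941 = 0.04838.
p̂₁ − p̂₂ = 0.1843; interval 0.1843 ± 0.04838 gives (0.1359, 0.2327).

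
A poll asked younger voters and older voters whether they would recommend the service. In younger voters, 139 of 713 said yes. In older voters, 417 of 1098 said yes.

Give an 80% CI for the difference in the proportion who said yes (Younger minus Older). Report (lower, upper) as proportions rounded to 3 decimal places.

(-0.212, -0.158)

First, p̂₁ = 139/713 = 0.1950; p̂₂ = 417/1098 = 0.3798.
The two standard errors are √(0.1950×0.8050/713) = 0.01484 and √(0.3798×0.6202/1098) = 0.01465.
Because the samples are independent, SE_diff = √(0.01484² + 0.01465²) = 0.02085.
Using z* = 1.282 for 80%, ME = 1.282 × 0.02085 = 0.02673.
p̂₁ − p̂₂ = -0.1848; interval -0.1848 ± 0.02673 gives (-0.212, -0.158).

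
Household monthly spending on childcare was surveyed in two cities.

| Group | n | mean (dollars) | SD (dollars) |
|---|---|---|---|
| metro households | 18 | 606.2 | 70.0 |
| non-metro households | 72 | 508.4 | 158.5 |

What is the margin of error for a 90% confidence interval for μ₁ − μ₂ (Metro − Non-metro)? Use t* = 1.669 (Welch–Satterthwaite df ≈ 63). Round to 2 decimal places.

41.60

Standard errors of each mean: 70.0/√18 = 16.4992 and 158.5/√72 = 18.6794.
SE(x̄₁ − x̄₂) = √(16.4992² + 18.6794²) = 24.9228 for independent samples with unequal variances.
With t* = 1.669, the margin is 1.669 × 24.9228 = 41.5962.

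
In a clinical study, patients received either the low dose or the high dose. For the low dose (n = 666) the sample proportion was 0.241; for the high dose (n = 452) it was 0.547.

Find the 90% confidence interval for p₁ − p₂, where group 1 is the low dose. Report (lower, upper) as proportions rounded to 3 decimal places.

SE₁ = √(p̂₁(1−p̂₁)/n₁) = √(0.2410·0.7590/666) = 0.01657; SE₂ = √(0.5470·0.4530/452) = 0.02341.
Independent samples: SE of the difference = √(SE₁² + SE₂²) = √(0.0002745649 + 0.0005480281) = 0.02868.
z* for 90% confidence is 1.645, so the margin of error is 1.645 × 0.02868 = 0.04718.
Point estimate p̂₁ − p̂₂ = 0.2410 − 0.5470 = -0.3060.
-0.3060 ± 0.04718 → (-0.353, -0.259).

(-0.353, -0.259)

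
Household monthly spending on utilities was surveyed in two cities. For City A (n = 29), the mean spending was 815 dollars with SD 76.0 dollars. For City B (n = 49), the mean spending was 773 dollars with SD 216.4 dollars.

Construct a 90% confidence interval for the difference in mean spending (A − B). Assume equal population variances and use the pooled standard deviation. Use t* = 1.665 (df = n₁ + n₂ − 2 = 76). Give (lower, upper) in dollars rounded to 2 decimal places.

Pooled variance s_p² = [28·76.0² + 48·216.4²] / (29+49−2) = 31704.1853, so s_p = 178.0567.
SE_diff = s_p·√(1/n₁ + 1/n₂) = 178.0567·√(1/29 + 1/49) = 41.7166.
t* = 1.665; margin = 1.665 × 41.7166 = 69.4581.
Difference = 815 − 773 = 42.0000.
42.0000 ± 69.4581 → (-27.46, 111.46).

(-27.46, 111.46)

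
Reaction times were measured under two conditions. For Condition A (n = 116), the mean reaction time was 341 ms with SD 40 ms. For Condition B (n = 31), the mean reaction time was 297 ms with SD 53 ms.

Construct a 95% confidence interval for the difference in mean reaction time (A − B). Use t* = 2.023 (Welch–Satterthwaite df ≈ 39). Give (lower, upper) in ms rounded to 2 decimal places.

(23.33, 64.67)

SE₁ = s₁/√n₁ = 40/√116 = 3.7139; SE₂ = 53/√31 = 9.5191.
Independent samples, unequal variances: SE_diff = √(SE₁² + SE₂²) = √(13.79305321 + 90.61326481) = 10.2179.
t* = 2.023, so margin of error = 2.023 × 10.2179 = 20.6708.
Difference in means = 341 − 297 = 44.0000.
44.0000 ± 20.6708 → (23.33, 64.67).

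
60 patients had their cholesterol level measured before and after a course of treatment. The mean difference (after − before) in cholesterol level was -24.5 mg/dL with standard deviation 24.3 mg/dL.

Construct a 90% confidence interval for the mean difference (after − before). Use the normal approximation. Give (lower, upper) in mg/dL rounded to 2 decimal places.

(-29.66, -19.34)

This is a matched-pairs design, so SE = s_d/√n = 24.3/√60 = 3.1371.
Margin = 1.645 × 3.1371 = 5.1605; the interval is -24.5 ± 5.1605 = (-29.66, -19.34).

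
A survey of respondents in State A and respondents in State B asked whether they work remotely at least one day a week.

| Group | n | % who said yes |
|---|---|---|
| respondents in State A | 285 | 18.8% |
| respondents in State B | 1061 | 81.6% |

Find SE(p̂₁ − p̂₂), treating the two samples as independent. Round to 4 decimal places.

0.0260

SE₁ = √(p̂₁(1−p̂₁)/n₁) = √(0.1880·0.8120/285) = 0.02314; SE₂ = √(0.8160·0.1840/1061) = 0.01190.
Independent samples: SE of the difference = √(SE₁² + SE₂²) = √(0.0005354596 + 0.00014161) = 0.02602.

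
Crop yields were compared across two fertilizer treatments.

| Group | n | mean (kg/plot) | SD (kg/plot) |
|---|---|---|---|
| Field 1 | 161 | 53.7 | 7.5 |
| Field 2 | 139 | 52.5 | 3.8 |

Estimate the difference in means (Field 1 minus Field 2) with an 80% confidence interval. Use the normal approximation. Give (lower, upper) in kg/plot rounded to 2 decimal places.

(0.34, 2.06)

Standard errors of each mean: 7.5/√161 = 0.5911 and 3.8/√139 = 0.3223.
SE(x̄₁ − x̄₂) = √(0.5911² + 0.3223²) = 0.6733 for independent samples with unequal variances.
With z* = 1.282, the margin is 1.282 × 0.6733 = 0.8632.
x̄₁ − x̄₂ = 53.7 − 52.5 = 1.2000; the interval is 1.2000 ± 0.8632 = (0.34, 2.06).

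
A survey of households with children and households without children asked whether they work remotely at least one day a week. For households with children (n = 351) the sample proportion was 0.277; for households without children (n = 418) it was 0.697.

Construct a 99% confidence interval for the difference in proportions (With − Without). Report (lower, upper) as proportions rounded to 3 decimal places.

(-0.504, -0.336)

Each SE is √(p̂(1−p̂)/n): √(0.2770·0.7230/351) = 0.02389 and √(0.6970·0.3030/418) = 0.02248.
SE(p̂₁ − p̂₂) = √(SE₁² + SE₂²) = √(0.0005707321 + 0.0005053504) = 0.03280, since the two samples are independent.
At 99% confidence z* = 2.576; margin = 2.576 × 0.03280 = 0.08449.
The difference is 0.2770 − 0.6970 = -0.4200, so the interval is -0.4200 ± 0.08449 = (-0.504, -0.336).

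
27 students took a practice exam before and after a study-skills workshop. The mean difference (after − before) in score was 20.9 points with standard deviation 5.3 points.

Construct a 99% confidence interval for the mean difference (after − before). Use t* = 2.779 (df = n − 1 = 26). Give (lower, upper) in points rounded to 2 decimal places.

Paired design: SE = s_d/√n = 5.3/√27 = 1.0200.
t* = 2.779; margin of error = 2.779 × 1.0200 = 2.8346.
20.9 ± 2.8346 → (18.07, 23.73).

(18.07, 23.73)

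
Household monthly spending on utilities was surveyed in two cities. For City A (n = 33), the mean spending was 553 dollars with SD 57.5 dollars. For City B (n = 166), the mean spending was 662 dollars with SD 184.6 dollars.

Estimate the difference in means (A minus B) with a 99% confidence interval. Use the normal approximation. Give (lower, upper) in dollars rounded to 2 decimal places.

(-154.02, -63.98)

Per-group SEs: s₁/√n₁ = 57.5/√33 = 10.0095, s₂/√n₂ = 184.6/√166 = 14.3277.
Unpooled SE of the difference: √(100.19009025 + 205.28298729) = 17.4778.
Margin of error = z* · SE = 2.576 × 17.4778 = 45.0228.
x̄₁ − x̄₂ = 553 − 662 = -109.0000.
CI: -109.0000 ± 45.0228 = (-154.02, -63.98).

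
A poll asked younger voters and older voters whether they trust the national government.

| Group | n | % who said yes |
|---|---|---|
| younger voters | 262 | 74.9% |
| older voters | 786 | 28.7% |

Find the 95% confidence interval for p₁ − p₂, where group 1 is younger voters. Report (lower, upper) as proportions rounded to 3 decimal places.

The two standard errors are √(0.7490×0.2510/262) = 0.02679 and √(0.2870×0.7130/786) = 0.01614.
Because the samples are independent, SE_diff = √(0.02679² + 0.01614²) = 0.03128.
Using z* = 1.960 for 95%, ME = 1.960 × 0.03128 = 0.06131.
p̂₁ − p̂₂ = 0.4620; interval 0.4620 ± 0.06131 gives (0.401, 0.523).

(0.401, 0.523)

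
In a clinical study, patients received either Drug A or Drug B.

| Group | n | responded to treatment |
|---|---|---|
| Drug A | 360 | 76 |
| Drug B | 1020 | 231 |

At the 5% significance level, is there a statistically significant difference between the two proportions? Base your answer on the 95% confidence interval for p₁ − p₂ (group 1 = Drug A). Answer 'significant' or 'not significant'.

Sample proportions: 76/360 = 0.2111, 231/1020 = 0.2265.
Each SE is √(p̂(1−p̂)/n): √(0.2111·0.7889/360) = 0.02151 and √(0.2265·0.7735/1020) = 0.01311.
SE(p̂₁ − p̂₂) = √(SE₁² + SE₂²) = √(0.0004626801 + 0.0001718721) = 0.02519, since the two samples are independent.
At 95% confidence z* = 1.960; margin = 1.960 × 0.02519 = 0.04937.
The difference is 0.2111 − 0.2265 = -0.0154, so the interval is -0.0154 ± 0.04937 = (-0.06477, 0.03397).
The interval (-0.06477, 0.03397) contains 0, so the difference is not significant.

not significant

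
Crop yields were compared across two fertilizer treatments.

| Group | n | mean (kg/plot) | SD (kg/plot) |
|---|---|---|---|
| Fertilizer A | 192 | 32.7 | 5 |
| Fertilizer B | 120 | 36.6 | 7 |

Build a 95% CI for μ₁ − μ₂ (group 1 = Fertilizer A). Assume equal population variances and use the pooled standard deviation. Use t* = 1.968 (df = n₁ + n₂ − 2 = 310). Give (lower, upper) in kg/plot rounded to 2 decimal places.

(-5.24, -2.56)

s_p = √[((n₁−1)s₁² + (n₂−1)s₂²)/(n₁+n₂−2)] = √[(191·5² + 119·7²)/310] = 5.8492.
SE = 5.8492·√(1/192 + 1/120) = 0.6807.
With t* = 1.968, margin = 1.968 × 0.6807 = 1.3396.
x̄₁ − x̄₂ = 32.7 − 36.6 = -3.9000; interval -3.9000 ± 1.3396 = (-5.24, -2.56).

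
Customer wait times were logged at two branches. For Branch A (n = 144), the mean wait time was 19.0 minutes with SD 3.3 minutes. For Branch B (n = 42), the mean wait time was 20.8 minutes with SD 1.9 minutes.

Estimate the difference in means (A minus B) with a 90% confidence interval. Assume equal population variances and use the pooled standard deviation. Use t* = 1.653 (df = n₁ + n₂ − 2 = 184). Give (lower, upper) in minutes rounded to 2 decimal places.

(-2.68, -0.92)

s_p = √[((n₁−1)s₁² + (n₂−1)s₂²)/(n₁+n₂−2)] = √[(143·3.3² + 41·1.9²)/184] = 3.0443.
SE = 3.0443·√(1/144 + 1/42) = 0.5339.
With t* = 1.653, margin = 1.653 × 0.5339 = 0.8825.
x̄₁ − x̄₂ = 19.0 − 20.8 = -1.8000; interval -1.8000 ± 0.8825 = (-2.68, -0.92).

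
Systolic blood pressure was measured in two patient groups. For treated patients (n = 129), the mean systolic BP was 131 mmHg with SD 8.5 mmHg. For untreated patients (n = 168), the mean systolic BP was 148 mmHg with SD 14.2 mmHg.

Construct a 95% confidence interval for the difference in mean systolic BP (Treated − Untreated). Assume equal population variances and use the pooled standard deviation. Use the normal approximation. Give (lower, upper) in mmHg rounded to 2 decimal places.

(-19.77, -14.23)

s_p = √[((n₁−1)s₁² + (n₂−1)s₂²)/(n₁+n₂−2)] = √[(128·8.5² + 167·14.2²)/295] = 12.0623.
SE = 12.0623·√(1/129 + 1/168) = 1.4121.
With z* = 1.960, margin = 1.960 × 1.4121 = 2.7677.
x̄₁ − x̄₂ = 131 − 148 = -17.0000; interval -17.0000 ± 2.7677 = (-19.77, -14.23).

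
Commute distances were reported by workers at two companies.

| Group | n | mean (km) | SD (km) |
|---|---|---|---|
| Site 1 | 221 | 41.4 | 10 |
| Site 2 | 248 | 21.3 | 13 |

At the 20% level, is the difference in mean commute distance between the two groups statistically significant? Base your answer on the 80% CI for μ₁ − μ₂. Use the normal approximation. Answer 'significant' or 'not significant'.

Standard errors of each mean: 10/√221 = 0.6727 and 13/√248 = 0.8255.
SE(x̄₁ − x̄₂) = √(0.6727² + 0.8255²) = 1.0649 for independent samples with unequal variances.
With z* = 1.282, the margin is 1.282 × 1.0649 = 1.3652.
x̄₁ − x̄₂ = 41.4 − 21.3 = 20.1000; the interval is 20.1000 ± 1.3652 = (18.7348, 21.4652).
The interval (18.7348, 21.4652) does not contain 0, so the difference is significant.

significant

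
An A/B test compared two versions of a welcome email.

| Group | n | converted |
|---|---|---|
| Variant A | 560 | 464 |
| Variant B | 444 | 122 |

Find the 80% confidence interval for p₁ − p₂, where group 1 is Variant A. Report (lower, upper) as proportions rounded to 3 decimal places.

(0.520, 0.588)

First, p̂₁ = 464/560 = 0.8286; p̂₂ = 122/444 = 0.2748.
The two standard errors are √(0.8286×0.1714/560) = 0.01593 and √(0.2748×0.7252/444) = 0.02119.
Because the samples are independent, SE_diff = √(0.01593² + 0.02119²) = 0.02651.
Using z* = 1.282 for 80%, ME = 1.282 × 0.02651 = 0.03399.
p̂₁ − p̂₂ = 0.5538; interval 0.5538 ± 0.03399 gives (0.520, 0.588).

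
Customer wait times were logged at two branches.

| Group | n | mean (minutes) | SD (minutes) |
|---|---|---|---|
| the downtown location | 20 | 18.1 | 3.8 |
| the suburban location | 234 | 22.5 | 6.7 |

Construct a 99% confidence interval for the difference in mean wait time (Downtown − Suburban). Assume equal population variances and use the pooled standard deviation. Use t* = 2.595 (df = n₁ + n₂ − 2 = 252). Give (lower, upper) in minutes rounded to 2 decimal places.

(-8.35, -0.45)

s_p = √[((n₁−1)s₁² + (n₂−1)s₂²)/(n₁+n₂−2)] = √[(19·3.8² + 233·6.7²)/252] = 6.5264.
SE = 6.5264·√(1/20 + 1/234) = 1.5204.
With t* = 2.595, margin = 2.595 × 1.5204 = 3.9454.
x̄₁ − x̄₂ = 18.1 − 22.5 = -4.4000; interval -4.4000 ± 3.9454 = (-8.35, -0.45).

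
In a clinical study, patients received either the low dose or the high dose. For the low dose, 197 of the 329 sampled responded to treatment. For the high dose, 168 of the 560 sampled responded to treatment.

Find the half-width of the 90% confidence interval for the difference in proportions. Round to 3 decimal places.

p̂₁ = 197/329 = 0.5988 and p̂₂ = 168/560 = 0.3000.
SE₁ = √(p̂₁(1−p̂₁)/n₁) = √(0.5988·0.4012/329) = 0.02702; SE₂ = √(0.3000·0.7000/560) = 0.01936.
Independent samples: SE of the difference = √(SE₁² + SE₂²) = √(0.0007300804 + 0.0003748096) = 0.03324.
z* for 90% confidence is 1.645, so the margin of error is 1.645 × 0.03324 = 0.05468.

0.055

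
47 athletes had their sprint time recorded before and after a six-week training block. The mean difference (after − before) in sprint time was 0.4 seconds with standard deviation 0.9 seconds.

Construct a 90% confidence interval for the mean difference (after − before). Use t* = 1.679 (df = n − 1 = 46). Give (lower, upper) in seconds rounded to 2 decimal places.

Paired design: SE = s_d/√n = 0.9/√47 = 0.1313.
t* = 1.679; margin of error = 1.679 × 0.1313 = 0.2205.
0.4 ± 0.2205 → (0.18, 0.62).

(0.18, 0.62)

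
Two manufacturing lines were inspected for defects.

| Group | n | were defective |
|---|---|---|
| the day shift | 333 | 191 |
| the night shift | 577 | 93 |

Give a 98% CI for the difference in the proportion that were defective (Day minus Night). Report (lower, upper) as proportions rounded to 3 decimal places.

Sample proportions: 191/333 = 0.5736, 93/577 = 0.1612.
Each SE is √(p̂(1−p̂)/n): √(0.5736·0.4264/333) = 0.02710 and √(0.1612·0.8388/577) = 0.01531.
SE(p̂₁ − p̂₂) = √(SE₁² + SE₂²) = √(0.00073441 + 0.0002343961) = 0.03113, since the two samples are independent.
At 98% confidence z* = 2.326; margin = 2.326 × 0.03113 = 0.07241.
The difference is 0.5736 − 0.1612 = 0.4124, so the interval is 0.4124 ± 0.07241 = (0.340, 0.485).

(0.340, 0.485)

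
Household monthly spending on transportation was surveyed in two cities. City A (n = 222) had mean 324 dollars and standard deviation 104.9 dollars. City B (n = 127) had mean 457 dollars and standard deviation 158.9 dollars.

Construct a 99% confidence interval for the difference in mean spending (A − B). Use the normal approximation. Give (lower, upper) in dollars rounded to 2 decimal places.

Standard errors of each mean: 104.9/√222 = 7.0404 and 158.9/√127 = 14.1001.
SE(x̄₁ − x̄₂) = √(7.0404² + 14.1001²) = 15.7601 for independent samples with unequal variances.
With z* = 2.576, the margin is 2.576 × 15.7601 = 40.5980.
x̄₁ − x̄₂ = 324 − 457 = -133.0000; the interval is -133.0000 ± 40.5980 = (-173.60, -92.40).

(-173.60, -92.40)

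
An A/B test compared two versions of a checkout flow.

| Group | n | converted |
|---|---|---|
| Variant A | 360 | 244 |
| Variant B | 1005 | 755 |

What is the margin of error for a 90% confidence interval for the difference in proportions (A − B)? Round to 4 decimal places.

Sample proportions: 244/360 = 0.6778, 755/1005 = 0.7512.
Each SE is √(p̂(1−p̂)/n): √(0.6778·0.3222/360) = 0.02463 and √(0.7512·0.2488/1005) = 0.01364.
SE(p̂₁ − p̂₂) = √(SE₁² + SE₂²) = √(0.0006066369 + 0.0001860496) = 0.02815, since the two samples are independent.
At 90% confidence z* = 1.645; margin = 1.645 × 0.02815 = 0.04631.

0.0463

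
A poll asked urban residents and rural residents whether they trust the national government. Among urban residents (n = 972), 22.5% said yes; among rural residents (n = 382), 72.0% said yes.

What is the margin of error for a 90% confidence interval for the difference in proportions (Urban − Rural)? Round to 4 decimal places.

The two standard errors are √(0.2250×0.7750/972) = 0.01339 and √(0.7200×0.2800/382) = 0.02297.
Because the samples are independent, SE_diff = √(0.01339² + 0.02297²) = 0.02659.
Using z* = 1.645 for 90%, ME = 1.645 × 0.02659 = 0.04374.

0.0437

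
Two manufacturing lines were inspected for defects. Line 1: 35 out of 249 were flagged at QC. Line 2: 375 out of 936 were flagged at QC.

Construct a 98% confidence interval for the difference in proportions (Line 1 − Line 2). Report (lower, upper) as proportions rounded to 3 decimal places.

(-0.323, -0.197)

Sample proportions: 35/249 = 0.1406, 375/936 = 0.4006.
Each SE is √(p̂(1−p̂)/n): √(0.1406·0.8594/249) = 0.02203 and √(0.4006·0.5994/936) = 0.01602.
SE(p̂₁ − p̂₂) = √(SE₁² + SE₂²) = √(0.0004853209 + 0.0002566404) = 0.02724, since the two samples are independent.
At 98% confidence z* = 2.326; margin = 2.326 × 0.02724 = 0.06336.
The difference is 0.1406 − 0.4006 = -0.2600, so the interval is -0.2600 ± 0.06336 = (-0.323, -0.197).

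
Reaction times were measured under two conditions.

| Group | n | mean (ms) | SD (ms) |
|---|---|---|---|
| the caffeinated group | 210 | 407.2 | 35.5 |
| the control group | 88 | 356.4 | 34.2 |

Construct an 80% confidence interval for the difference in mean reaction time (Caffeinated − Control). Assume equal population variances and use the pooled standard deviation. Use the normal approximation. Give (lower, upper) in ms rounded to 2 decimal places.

(45.08, 56.52)

Pooled variance s_p² = [209·35.5² + 87·34.2²] / (210+88−2) = 1233.6180, so s_p = 35.1229.
SE_diff = s_p·√(1/n₁ + 1/n₂) = 35.1229·√(1/210 + 1/88) = 4.4601.
z* = 1.282; margin = 1.282 × 4.4601 = 5.7178.
Difference = 407.2 − 356.4 = 50.8000.
50.8000 ± 5.7178 → (45.08, 56.52).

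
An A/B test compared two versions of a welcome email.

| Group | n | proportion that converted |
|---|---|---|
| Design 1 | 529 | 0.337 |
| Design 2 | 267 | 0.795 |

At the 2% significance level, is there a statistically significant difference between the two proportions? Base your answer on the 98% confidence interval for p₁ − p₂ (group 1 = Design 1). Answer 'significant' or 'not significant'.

The two standard errors are √(0.3370×0.6630/529) = 0.02055 and √(0.7950×0.2050/267) = 0.02471.
Because the samples are independent, SE_diff = √(0.02055² + 0.02471²) = 0.03214.
Using z* = 2.326 for 98%, ME = 2.326 × 0.03214 = 0.07476.
p̂₁ − p̂₂ = -0.4580; interval -0.4580 ± 0.07476 gives (-0.53276, -0.38324).
The interval (-0.53276, -0.38324) does not contain 0, so the difference is significant.

significant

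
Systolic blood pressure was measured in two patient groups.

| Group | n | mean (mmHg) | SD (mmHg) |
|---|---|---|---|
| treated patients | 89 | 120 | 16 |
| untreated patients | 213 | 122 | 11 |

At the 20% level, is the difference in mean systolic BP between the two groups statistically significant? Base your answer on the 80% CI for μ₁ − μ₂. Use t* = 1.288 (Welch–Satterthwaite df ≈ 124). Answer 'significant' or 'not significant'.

SE₁ = s₁/√n₁ = 16/√89 = 1.6960; SE₂ = 11/√213 = 0.7537.
Independent samples, unequal variances: SE_diff = √(SE₁² + SE₂²) = √(2.876416 + 0.56806369) = 1.8559.
t* = 1.288, so margin of error = 1.288 × 1.8559 = 2.3904.
Difference in means = 120 − 122 = -2.0000.
-2.0000 ± 2.3904 → (-4.3904, 0.3904).
The interval (-4.3904, 0.3904) contains 0, so the difference is not significant.

not significant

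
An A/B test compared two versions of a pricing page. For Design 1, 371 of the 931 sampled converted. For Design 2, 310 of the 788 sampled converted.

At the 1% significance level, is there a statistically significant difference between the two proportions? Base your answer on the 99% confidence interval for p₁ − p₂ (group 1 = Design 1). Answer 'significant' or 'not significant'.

not significant

First, p̂₁ = 371/931 = 0.3985; p̂₂ = 310/788 = 0.3934.
The two standard errors are √(0.3985×0.6015/931) = 0.01605 and √(0.3934×0.6066/788) = 0.01740.
Because the samples are independent, SE_diff = √(0.01605² + 0.01740²) = 0.02367.
Using z* = 2.576 for 99%, ME = 2.576 × 0.02367 = 0.06097.
p̂₁ − p̂₂ = 0.0051; interval 0.0051 ± 0.06097 gives (-0.05587, 0.06607).
The interval (-0.05587, 0.06607) contains 0, so the difference is not significant.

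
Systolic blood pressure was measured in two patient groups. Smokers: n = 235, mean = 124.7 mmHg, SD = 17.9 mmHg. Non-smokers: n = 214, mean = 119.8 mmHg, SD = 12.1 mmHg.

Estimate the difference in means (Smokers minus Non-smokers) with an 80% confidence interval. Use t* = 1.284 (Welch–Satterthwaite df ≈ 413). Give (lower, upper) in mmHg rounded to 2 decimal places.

(3.06, 6.74)

Standard errors of each mean: 17.9/√235 = 1.1677 and 12.1/√214 = 0.8271.
SE(x̄₁ − x̄₂) = √(1.1677² + 0.8271²) = 1.4309 for independent samples with unequal variances.
With t* = 1.284, the margin is 1.284 × 1.4309 = 1.8373.
x̄₁ − x̄₂ = 124.7 − 119.8 = 4.9000; the interval is 4.9000 ± 1.8373 = (3.06, 6.74).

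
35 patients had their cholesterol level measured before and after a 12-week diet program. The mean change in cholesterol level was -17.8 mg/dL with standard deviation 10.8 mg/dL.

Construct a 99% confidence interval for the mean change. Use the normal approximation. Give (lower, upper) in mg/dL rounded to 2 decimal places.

(-22.50, -13.10)

This is a matched-pairs design, so SE = s_d/√n = 10.8/√35 = 1.8255.
Margin = 2.576 × 1.8255 = 4.7025; the interval is -17.8 ± 4.7025 = (-22.50, -13.10).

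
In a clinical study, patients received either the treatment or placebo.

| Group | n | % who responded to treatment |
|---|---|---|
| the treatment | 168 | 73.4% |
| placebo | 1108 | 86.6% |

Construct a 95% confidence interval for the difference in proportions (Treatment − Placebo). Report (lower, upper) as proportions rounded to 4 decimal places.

The two standard errors are √(0.7340×0.2660/168) = 0.03409 and √(0.8660×0.1340/1108) = 0.01023.
Because the samples are independent, SE_diff = √(0.03409² + 0.01023²) = 0.03559.
Using z* = 1.960 for 95%, ME = 1.960 × 0.03559 = 0.06976.
p̂₁ − p̂₂ = -0.1320; interval -0.1320 ± 0.06976 gives (-0.2018, -0.0622).

(-0.2018, -0.0622)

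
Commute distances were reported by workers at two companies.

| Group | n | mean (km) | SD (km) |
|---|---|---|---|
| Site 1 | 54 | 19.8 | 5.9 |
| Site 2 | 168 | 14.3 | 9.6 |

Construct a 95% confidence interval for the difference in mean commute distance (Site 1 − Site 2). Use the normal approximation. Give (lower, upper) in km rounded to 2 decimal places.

SE₁ = s₁/√n₁ = 5.9/√54 = 0.8029; SE₂ = 9.6/√168 = 0.7407.
Independent samples, unequal variances: SE_diff = √(SE₁² + SE₂²) = √(0.64464841 + 0.54863649) = 1.0924.
z* = 1.960, so margin of error = 1.960 × 1.0924 = 2.1411.
Difference in means = 19.8 − 14.3 = 5.5000.
5.5000 ± 2.1411 → (3.36, 7.64).

(3.36, 7.64)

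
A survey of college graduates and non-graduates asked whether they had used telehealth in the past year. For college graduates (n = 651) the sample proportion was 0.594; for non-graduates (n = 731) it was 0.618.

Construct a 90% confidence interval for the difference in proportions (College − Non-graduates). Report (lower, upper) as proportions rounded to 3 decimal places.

Each SE is √(p̂(1−p̂)/n): √(0.5940·0.4060/651) = 0.01925 and √(0.6180·0.3820/731) = 0.01797.
SE(p̂₁ − p̂₂) = √(SE₁² + SE₂²) = √(0.0003705625 + 0.0003229209) = 0.02633, since the two samples are independent.
At 90% confidence z* = 1.645; margin = 1.645 × 0.02633 = 0.04331.
The difference is 0.5940 − 0.6180 = -0.0240, so the interval is -0.0240 ± 0.04331 = (-0.067, 0.019).

(-0.067, 0.019)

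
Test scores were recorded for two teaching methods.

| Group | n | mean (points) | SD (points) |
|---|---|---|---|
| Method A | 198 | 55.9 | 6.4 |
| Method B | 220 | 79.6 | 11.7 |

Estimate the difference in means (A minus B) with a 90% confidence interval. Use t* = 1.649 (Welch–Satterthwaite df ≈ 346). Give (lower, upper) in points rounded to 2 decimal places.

Per-group SEs: s₁/√n₁ = 6.4/√198 = 0.4548, s₂/√n₂ = 11.7/√220 = 0.7888.
Unpooled SE of the difference: √(0.20684304 + 0.62220544) = 0.9105.
Margin of error = t* · SE = 1.649 × 0.9105 = 1.5014.
x̄₁ − x̄₂ = 55.9 − 79.6 = -23.7000.
CI: -23.7000 ± 1.5014 = (-25.20, -22.20).

(-25.20, -22.20)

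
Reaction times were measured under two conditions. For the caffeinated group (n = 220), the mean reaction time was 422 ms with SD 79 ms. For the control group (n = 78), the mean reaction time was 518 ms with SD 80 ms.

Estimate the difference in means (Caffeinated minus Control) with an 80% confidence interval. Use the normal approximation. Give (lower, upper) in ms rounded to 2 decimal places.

Standard errors of each mean: 79/√220 = 5.3262 and 80/√78 = 9.0582.
SE(x̄₁ − x̄₂) = √(5.3262² + 9.0582²) = 10.5081 for independent samples with unequal variances.
With z* = 1.282, the margin is 1.282 × 10.5081 = 13.4714.
x̄₁ − x̄₂ = 422 − 518 = -96.0000; the interval is -96.0000 ± 13.4714 = (-109.47, -82.53).

(-109.47, -82.53)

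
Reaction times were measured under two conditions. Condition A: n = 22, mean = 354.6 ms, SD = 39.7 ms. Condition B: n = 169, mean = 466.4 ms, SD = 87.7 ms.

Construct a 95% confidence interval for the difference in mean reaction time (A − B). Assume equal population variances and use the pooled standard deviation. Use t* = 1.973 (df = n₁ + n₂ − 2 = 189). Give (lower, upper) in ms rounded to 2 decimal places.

Pooled variance s_p² = [21·39.7² + 168·87.7²] / (22+169−2) = 7011.8233, so s_p = 83.7366.
SE_diff = s_p·√(1/n₁ + 1/n₂) = 83.7366·√(1/22 + 1/169) = 18.9792.
t* = 1.973; margin = 1.973 × 18.9792 = 37.4460.
Difference = 354.6 − 466.4 = -111.8000.
-111.8000 ± 37.4460 → (-149.25, -74.35).

(-149.25, -74.35)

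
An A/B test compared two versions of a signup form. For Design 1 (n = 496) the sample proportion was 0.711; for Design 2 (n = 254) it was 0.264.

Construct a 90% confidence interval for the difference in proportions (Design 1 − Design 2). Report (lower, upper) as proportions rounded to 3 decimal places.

The two standard errors are √(0.7110×0.2890/496) = 0.02035 and √(0.2640×0.7360/254) = 0.02766.
Because the samples are independent, SE_diff = √(0.02035² + 0.02766²) = 0.03434.
Using z* = 1.645 for 90%, ME = 1.645 × 0.03434 = 0.05649.
p̂₁ − p̂₂ = 0.4470; interval 0.4470 ± 0.05649 gives (0.391, 0.503).

(0.391, 0.503)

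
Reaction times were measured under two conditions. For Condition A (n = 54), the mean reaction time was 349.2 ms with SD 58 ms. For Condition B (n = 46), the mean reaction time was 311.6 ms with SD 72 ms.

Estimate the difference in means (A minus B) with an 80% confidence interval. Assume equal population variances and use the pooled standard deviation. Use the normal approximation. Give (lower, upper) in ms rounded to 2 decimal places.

(20.93, 54.27)

Pooled variance s_p² = [53·58² + 45·72²] / (54+46−2) = 4199.7143, so s_p = 64.8052.
SE_diff = s_p·√(1/n₁ + 1/n₂) = 64.8052·√(1/54 + 1/46) = 13.0027.
z* = 1.282; margin = 1.282 × 13.0027 = 16.6695.
Difference = 349.2 − 311.6 = 37.6000.
37.6000 ± 16.6695 → (20.93, 54.27).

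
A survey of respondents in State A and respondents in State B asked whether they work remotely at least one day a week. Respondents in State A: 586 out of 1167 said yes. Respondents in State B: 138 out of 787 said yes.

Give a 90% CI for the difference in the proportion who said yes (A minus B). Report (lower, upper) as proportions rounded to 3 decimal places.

(0.294, 0.360)

Sample proportions: 586/1167 = 0.5021, 138/787 = 0.1753.
Each SE is √(p̂(1−p̂)/n): √(0.5021·0.4979/1167) = 0.01464 and √(0.1753·0.8247/787) = 0.01355.
SE(p̂₁ − p̂₂) = √(SE₁² + SE₂²) = √(0.0002143296 + 0.0001836025) = 0.01995, since the two samples are independent.
At 90% confidence z* = 1.645; margin = 1.645 × 0.01995 = 0.03282.
The difference is 0.5021 − 0.1753 = 0.3268, so the interval is 0.3268 ± 0.03282 = (0.294, 0.360).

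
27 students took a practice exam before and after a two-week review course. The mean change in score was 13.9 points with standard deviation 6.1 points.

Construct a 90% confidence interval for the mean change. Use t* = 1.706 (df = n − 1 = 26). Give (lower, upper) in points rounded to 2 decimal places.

Paired design: SE = s_d/√n = 6.1/√27 = 1.1739.
t* = 1.706; margin of error = 1.706 × 1.1739 = 2.0027.
13.9 ± 2.0027 → (11.90, 15.90).

(11.90, 15.90)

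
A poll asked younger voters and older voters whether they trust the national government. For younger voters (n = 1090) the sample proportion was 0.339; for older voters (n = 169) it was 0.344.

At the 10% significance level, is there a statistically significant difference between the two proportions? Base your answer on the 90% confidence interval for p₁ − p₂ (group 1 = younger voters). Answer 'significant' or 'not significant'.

Each SE is √(p̂(1−p̂)/n): √(0.3390·0.6610/1090) = 0.01434 and √(0.3440·0.6560/169) = 0.03654.
SE(p̂₁ − p̂₂) = √(SE₁² + SE₂²) = √(0.0002056356 + 0.0013351716) = 0.03925, since the two samples are independent.
At 90% confidence z* = 1.645; margin = 1.645 × 0.03925 = 0.06457.
The difference is 0.3390 − 0.3440 = -0.0050, so the interval is -0.0050 ± 0.06457 = (-0.06957, 0.05957).
The interval (-0.06957, 0.05957) contains 0, so the difference is not significant.

not significant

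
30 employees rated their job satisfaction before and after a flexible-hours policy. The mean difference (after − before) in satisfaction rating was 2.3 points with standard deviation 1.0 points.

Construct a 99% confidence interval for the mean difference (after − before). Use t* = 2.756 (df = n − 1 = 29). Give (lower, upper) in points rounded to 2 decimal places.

Paired design: SE = s_d/√n = 1.0/√30 = 0.1826.
t* = 2.756; margin of error = 2.756 × 0.1826 = 0.5032.
2.3 ± 0.5032 → (1.80, 2.80).

(1.80, 2.80)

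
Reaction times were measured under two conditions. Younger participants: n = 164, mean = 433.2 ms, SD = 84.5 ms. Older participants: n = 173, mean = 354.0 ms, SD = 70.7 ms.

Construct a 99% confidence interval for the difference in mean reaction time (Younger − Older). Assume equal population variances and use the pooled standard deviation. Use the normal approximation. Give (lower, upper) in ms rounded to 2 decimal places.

(57.38, 101.02)

s_p = √[((n₁−1)s₁² + (n₂−1)s₂²)/(n₁+n₂−2)] = √[(163·84.5² + 172·70.7²)/335] = 77.7213.
SE = 77.7213·√(1/164 + 1/173) = 8.4705.
With z* = 2.576, margin = 2.576 × 8.4705 = 21.8200.
x̄₁ − x̄₂ = 433.2 − 354.0 = 79.2000; interval 79.2000 ± 21.8200 = (57.38, 101.02).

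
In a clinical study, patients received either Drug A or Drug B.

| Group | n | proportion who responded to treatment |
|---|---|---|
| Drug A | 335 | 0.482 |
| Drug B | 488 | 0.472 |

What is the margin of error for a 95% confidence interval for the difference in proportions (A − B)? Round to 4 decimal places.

0.0695

SE₁ = √(p̂₁(1−p̂₁)/n₁) = √(0.4820·0.5180/335) = 0.02730; SE₂ = √(0.4720·0.5280/488) = 0.02260.
Independent samples: SE of the difference = √(SE₁² + SE₂²) = √(0.00074529 + 0.00051076) = 0.03544.
z* for 95% confidence is 1.960, so the margin of error is 1.960 × 0.03544 = 0.06946.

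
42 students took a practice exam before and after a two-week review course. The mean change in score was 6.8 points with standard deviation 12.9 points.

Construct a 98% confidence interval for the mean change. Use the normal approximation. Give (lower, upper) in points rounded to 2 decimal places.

(2.17, 11.43)

Paired design: SE = s_d/√n = 12.9/√42 = 1.9905.
z* = 2.326; margin of error = 2.326 × 1.9905 = 4.6299.
6.8 ± 4.6299 → (2.17, 11.43).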